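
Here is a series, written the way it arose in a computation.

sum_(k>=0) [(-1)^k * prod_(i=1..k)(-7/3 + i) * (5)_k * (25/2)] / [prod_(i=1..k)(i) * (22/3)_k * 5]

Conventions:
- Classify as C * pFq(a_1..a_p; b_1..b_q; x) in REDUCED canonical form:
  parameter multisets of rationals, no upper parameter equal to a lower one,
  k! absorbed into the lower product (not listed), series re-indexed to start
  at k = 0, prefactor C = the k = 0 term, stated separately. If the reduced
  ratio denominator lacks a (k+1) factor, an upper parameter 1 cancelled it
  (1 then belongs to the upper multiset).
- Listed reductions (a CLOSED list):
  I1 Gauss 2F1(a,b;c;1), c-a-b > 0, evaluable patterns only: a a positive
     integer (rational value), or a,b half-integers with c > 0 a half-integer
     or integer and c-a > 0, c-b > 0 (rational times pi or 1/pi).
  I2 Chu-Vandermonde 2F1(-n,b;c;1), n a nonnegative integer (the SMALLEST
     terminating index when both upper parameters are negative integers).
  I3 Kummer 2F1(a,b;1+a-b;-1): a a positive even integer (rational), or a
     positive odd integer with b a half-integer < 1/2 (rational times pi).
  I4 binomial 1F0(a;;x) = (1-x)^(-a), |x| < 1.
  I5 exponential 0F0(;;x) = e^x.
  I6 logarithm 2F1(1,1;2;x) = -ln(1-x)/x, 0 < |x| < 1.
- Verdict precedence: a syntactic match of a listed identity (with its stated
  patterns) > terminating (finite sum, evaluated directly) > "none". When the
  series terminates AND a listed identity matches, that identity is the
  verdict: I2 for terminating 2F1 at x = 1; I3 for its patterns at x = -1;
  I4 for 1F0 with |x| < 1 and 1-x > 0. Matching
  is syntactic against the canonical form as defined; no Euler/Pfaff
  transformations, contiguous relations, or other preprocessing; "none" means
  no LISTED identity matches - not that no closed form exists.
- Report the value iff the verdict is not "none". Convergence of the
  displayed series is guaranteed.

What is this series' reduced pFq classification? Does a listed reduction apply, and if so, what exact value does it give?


At argument -1: a 2F1 with upper {-4/3, 5}, lower {22/3}, scaled by C = 5/2. Verdict: none. Every listed pattern misses the 2F1 form at -1, upper {-4/3, 5}.

Structural cue: t_0 = 5/2 here, and the product of the first k integers (C = 5/2) is k!.
Consecutive-term ratio: r(k) = (-1) * (k-4/3) (k+5) / [(k+22/3) (k+1)] - poly over poly, x = (-1) from leading terms; C = 5/2 at k = 0.


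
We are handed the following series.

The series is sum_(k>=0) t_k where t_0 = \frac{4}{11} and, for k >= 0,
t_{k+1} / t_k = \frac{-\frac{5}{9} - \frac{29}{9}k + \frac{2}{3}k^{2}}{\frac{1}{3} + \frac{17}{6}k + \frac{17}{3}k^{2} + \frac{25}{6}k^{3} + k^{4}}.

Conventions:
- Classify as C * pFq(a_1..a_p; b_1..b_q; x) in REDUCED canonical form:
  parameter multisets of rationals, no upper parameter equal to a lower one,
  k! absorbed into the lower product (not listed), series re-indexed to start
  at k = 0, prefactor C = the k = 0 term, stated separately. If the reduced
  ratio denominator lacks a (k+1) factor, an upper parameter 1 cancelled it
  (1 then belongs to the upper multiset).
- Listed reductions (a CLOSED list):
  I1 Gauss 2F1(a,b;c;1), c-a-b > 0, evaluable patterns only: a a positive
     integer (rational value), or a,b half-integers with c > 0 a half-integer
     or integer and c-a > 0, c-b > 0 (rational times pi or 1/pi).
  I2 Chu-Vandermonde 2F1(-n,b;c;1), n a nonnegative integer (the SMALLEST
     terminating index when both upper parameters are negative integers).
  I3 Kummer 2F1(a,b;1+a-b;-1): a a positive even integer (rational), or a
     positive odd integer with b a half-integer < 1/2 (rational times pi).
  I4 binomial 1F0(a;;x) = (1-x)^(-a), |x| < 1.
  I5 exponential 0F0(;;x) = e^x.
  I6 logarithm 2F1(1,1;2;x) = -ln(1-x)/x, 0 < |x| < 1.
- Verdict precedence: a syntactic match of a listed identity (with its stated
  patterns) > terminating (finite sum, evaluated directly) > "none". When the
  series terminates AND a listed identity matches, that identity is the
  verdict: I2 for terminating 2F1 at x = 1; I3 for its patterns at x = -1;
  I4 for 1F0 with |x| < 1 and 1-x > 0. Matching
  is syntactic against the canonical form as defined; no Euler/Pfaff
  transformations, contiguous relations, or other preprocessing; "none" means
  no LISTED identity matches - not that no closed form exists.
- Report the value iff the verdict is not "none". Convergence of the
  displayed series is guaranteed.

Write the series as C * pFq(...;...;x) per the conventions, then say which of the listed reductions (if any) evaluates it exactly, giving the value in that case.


Reduced: x = \frac{2}{3}, 1F2, upper = {-5}, lower = {1, 2}, C = \frac{4}{11}. Verdict: terminating - the sum ends at index 5 because -5 is a negative integer; exact evaluation follows. Its exact value is -\frac{207676}{1804275}.

The tell: x = \frac{2}{3} and the parameter 1/6 appears in both the upper and lower lists and cancels.
Consecutive-term ratio: r(k) = \frac{2}{3} * (k-5) / [(k+1) (k+2) (k+1)] - poly over poly, x = \frac{2}{3} from leading terms; C = \frac{4}{11} at k = 0.


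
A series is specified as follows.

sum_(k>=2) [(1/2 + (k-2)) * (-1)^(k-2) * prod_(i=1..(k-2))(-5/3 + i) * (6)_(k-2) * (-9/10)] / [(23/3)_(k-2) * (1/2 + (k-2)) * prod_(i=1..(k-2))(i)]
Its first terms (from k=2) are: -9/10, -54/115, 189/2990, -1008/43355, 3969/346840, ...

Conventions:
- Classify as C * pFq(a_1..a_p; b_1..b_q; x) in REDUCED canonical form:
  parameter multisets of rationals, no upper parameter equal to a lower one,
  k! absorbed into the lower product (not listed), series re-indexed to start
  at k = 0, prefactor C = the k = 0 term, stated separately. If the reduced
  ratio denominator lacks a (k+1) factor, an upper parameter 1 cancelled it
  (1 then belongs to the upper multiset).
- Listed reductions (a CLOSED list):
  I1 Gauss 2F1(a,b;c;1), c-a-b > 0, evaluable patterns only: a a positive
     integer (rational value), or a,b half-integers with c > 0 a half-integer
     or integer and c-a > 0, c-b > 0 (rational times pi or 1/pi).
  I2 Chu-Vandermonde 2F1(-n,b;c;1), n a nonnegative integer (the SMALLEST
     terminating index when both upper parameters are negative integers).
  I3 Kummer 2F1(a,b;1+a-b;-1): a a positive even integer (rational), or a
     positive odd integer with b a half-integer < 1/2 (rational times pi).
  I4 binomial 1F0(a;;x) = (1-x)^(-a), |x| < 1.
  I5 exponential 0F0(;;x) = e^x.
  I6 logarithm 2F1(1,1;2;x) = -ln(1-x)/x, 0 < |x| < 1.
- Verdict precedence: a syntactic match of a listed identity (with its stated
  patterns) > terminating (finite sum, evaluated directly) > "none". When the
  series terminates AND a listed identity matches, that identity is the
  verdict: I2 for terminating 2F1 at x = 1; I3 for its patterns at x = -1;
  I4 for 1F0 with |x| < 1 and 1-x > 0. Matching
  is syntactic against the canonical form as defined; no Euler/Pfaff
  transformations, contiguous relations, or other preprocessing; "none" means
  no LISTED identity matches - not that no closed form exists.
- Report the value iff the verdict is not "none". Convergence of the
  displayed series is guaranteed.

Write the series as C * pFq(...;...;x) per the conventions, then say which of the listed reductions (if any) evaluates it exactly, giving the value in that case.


With C = -9/10: the canonical form is 2F1(-2/3, 6; 23/3; -1). Verdict: this is Kummer (I3) (x = -1; c = 23/3 equals 1+a-b for upper {-2/3, 6}: listed pattern). Its exact value is -119/90.

Key step: t_0 = -9/10 here, and the factor k + 1/2 cancels (top and bottom), leaving C = -9/10, x = -1.
Adjacent-term ratio: r(k) = (-1) * (k-2/3) (k+6) / [(k+23/3) (k+1)] - rational in k. x = (-1); t_0 = -9/10; negate the roots.


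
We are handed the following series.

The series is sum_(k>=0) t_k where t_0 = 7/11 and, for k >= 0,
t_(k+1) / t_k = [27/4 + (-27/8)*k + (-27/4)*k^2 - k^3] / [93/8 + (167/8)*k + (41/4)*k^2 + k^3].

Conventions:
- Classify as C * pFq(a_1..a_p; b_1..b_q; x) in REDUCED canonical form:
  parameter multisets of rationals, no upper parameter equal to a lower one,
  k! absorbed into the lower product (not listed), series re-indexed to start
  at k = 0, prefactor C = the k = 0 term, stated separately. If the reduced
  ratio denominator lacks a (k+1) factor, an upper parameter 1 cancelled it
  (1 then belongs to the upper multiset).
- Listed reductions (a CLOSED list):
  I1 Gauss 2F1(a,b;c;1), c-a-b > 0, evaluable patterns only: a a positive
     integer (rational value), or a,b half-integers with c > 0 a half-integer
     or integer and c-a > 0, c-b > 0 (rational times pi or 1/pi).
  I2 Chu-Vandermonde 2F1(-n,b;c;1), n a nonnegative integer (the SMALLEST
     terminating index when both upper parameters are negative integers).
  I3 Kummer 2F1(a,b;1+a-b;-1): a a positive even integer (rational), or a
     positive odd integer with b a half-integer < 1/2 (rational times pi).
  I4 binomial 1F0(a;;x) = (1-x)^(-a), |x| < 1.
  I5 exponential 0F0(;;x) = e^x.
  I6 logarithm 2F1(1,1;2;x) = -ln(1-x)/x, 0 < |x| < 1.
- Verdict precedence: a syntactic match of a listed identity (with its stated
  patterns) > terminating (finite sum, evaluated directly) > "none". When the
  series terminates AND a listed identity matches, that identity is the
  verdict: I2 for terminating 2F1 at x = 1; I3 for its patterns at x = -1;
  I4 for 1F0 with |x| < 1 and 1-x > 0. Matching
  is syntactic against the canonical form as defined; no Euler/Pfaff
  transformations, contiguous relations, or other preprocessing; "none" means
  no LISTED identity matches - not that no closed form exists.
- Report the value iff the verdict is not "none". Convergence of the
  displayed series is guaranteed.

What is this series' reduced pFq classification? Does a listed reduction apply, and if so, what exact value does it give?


Reduced: x = -1, 2F1, upper = {-3/4, 6}, lower = {31/4}, C = 7/11. Verdict (x = -1): Kummer (I3) applies (x = -1; c = 31/4 equals 1+a-b for upper {-3/4, 6}: listed pattern). Its exact value is 27531/28160.

Structural cue: t_0 = 7/11 here, and the ratio is unreduced: k + 3/2 divides both sides (C = 7/11).
Adjacent-term ratio: r(k) = (-1) * (k-3/4) (k+6) / [(k+31/4) (k+1)] - rational in k, leading ratio (-1); with t_0 = 7/11, classification follows.


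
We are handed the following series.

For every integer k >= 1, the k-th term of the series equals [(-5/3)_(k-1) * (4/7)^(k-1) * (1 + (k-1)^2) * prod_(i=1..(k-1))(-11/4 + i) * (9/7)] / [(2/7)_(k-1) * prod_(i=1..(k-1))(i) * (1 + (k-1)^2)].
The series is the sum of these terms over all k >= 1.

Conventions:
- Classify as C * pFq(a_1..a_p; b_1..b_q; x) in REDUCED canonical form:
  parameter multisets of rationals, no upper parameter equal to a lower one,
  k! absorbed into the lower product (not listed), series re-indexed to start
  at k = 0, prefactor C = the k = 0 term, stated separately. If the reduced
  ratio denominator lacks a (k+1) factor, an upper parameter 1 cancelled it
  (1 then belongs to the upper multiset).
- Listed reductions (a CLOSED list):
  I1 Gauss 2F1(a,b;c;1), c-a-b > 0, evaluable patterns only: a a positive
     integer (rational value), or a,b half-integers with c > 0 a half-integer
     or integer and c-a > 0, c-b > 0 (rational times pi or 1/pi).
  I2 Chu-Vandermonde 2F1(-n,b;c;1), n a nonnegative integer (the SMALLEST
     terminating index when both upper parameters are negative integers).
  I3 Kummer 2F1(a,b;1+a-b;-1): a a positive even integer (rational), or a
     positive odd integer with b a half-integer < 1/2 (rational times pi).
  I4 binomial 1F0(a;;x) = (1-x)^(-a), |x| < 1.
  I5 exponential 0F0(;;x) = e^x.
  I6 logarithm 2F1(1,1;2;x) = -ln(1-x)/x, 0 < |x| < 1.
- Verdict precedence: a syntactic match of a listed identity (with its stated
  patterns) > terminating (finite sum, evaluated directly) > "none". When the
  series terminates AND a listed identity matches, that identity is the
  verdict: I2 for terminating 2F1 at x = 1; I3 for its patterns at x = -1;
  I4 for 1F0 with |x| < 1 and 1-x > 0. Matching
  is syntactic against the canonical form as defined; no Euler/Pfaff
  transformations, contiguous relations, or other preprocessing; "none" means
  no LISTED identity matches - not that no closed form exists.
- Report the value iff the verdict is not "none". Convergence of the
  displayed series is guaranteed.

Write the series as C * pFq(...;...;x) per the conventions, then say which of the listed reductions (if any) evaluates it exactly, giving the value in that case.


This is 9/7 * 2F1(-7/4, -5/3; 2/7; 4/7) in reduced canonical form. Verdict: none here - no I1-I6 shape fits x = 4/7 with lower {2/7}.

The tell: x = (4/7) and k^2 + 1 divides numerator and denominator alike; C = 9/7, x = 4/7 after cancelling.
Adjacent-term ratio: r(k) = (4/7) * (k-7/4) (k-5/3) / [(k+2/7) (k+1)] ; factor over Q: parameters, x = (4/7), and C = 9/7.


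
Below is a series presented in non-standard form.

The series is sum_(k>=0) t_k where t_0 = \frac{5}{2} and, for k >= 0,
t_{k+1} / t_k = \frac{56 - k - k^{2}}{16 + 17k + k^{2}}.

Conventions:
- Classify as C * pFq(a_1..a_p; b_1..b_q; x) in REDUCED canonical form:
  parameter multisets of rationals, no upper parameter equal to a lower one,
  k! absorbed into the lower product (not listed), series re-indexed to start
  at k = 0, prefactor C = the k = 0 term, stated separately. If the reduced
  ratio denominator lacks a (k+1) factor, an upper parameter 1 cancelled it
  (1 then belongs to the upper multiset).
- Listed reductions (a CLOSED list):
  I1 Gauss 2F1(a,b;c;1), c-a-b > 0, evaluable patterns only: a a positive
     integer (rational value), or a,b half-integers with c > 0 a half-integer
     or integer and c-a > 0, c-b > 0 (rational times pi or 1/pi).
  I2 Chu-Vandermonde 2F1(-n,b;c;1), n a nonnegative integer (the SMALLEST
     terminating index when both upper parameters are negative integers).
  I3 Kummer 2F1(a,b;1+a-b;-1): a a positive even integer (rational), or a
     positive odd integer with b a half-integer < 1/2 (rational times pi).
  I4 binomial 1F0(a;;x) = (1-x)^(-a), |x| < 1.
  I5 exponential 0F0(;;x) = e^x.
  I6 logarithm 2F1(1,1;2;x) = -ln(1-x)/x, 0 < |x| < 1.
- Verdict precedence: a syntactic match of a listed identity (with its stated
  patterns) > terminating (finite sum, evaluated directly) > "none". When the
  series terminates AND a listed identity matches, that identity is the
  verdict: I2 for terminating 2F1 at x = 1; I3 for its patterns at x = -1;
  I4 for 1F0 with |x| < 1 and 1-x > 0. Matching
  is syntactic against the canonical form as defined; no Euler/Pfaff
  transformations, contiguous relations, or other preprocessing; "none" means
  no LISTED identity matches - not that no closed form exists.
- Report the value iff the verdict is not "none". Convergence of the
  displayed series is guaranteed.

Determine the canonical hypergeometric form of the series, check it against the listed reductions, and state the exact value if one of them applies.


Prefactor \frac{5}{2}, argument -1: 2F1 with upper {-7, 8} over lower {16}. Verdict (x = -1): Kummer's theorem (I3) applies (x = -1; c = 16 equals 1+a-b for upper {-7, 8}: listed pattern). Exact value: \frac{195}{4}.

The tell: x = -1 and factor the ratio over Q (prefactor 5/2): negated roots = parameters.
Adjacent-term ratio: r(k) = -1 * (k-7) (k+8) / [(k+16) (k+1)] - rational in k. x = -1; t_0 = \frac{5}{2}; negate the roots.


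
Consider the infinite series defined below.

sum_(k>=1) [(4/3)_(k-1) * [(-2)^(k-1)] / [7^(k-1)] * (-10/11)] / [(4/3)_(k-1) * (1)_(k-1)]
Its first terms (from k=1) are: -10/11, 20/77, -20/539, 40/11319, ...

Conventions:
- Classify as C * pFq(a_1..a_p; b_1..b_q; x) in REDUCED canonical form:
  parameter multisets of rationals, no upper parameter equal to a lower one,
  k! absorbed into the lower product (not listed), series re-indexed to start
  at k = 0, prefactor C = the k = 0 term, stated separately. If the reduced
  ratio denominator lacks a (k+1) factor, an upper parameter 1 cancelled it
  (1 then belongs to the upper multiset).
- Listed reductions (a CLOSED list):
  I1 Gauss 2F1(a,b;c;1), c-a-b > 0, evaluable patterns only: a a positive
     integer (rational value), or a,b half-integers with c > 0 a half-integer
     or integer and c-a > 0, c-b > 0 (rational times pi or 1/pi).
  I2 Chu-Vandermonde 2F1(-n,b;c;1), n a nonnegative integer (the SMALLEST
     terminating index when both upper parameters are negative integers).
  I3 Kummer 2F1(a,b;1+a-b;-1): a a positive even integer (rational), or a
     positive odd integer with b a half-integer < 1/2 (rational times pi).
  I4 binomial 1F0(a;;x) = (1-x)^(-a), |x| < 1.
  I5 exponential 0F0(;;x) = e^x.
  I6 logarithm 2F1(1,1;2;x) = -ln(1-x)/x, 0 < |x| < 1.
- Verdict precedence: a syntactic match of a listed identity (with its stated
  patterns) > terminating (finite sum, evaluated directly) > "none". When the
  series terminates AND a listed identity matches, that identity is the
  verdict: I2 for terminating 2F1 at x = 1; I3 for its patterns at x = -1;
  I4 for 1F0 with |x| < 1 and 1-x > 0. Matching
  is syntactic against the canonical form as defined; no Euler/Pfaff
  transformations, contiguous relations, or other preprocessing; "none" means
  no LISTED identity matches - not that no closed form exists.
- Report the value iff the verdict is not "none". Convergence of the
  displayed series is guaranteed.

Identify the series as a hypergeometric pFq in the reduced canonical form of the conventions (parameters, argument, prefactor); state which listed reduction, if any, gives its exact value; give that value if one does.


x = -2/7 here; the reduced form reads 0F0, upper {-}, lower {-}, C = -10/11. Verdict: this is the exponential series (I5) (the 0F0 exponential series at x = -2/7). Its exact value is (-10/11) * e^(-2/7).

Key step: x = (-2/7) and (1)_k (C = -10/11, x = -2/7) is k! itself.
Ratio: r(k) = (-2/7) * 1 / [(k+1)] - poly over poly, x = (-2/7) from leading terms; C = -10/11 at k = 0.


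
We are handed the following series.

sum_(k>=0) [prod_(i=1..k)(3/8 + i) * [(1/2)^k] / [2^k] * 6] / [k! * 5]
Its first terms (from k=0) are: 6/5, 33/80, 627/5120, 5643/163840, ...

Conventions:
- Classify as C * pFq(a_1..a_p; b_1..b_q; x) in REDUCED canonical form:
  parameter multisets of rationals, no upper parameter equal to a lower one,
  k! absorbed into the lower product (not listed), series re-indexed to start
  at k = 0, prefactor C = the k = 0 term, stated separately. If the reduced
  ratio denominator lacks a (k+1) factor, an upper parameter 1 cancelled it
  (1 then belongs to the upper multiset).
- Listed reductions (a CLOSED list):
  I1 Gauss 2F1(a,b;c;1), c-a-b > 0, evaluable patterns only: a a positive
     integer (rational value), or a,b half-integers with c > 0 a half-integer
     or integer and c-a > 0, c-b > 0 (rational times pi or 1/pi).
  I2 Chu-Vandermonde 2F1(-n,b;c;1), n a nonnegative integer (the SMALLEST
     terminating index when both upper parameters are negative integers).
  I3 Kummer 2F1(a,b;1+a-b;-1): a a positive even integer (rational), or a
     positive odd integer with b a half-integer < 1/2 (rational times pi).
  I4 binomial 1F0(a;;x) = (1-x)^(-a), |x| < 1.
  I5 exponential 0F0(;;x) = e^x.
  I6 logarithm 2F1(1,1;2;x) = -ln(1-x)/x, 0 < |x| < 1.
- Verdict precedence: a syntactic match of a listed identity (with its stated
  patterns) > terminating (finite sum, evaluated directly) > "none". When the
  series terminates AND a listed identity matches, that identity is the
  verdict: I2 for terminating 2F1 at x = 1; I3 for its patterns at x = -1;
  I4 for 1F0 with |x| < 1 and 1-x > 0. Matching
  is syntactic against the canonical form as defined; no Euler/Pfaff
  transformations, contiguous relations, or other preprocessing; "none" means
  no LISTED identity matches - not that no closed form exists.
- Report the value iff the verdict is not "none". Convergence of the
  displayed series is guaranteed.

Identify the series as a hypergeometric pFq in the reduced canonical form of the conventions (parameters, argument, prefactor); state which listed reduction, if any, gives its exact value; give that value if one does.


With C = 6/5: the canonical form is 1F0(11/8; -; 1/4). Verdict: binomial (I4) matches (the 1F0 binomial series: exponent -11/8, x = 1/4). Value: (6/5) * (3/4)^(-11/8).

The tell: t_0 being 6/5, the two k-th powers (prefactor 6/5) combine into one argument.
Step ratio: r(k) = (1/4) * (k+11/8) / [(k+1)] - rational in k, leading ratio (1/4); with t_0 = 6/5, classification follows.


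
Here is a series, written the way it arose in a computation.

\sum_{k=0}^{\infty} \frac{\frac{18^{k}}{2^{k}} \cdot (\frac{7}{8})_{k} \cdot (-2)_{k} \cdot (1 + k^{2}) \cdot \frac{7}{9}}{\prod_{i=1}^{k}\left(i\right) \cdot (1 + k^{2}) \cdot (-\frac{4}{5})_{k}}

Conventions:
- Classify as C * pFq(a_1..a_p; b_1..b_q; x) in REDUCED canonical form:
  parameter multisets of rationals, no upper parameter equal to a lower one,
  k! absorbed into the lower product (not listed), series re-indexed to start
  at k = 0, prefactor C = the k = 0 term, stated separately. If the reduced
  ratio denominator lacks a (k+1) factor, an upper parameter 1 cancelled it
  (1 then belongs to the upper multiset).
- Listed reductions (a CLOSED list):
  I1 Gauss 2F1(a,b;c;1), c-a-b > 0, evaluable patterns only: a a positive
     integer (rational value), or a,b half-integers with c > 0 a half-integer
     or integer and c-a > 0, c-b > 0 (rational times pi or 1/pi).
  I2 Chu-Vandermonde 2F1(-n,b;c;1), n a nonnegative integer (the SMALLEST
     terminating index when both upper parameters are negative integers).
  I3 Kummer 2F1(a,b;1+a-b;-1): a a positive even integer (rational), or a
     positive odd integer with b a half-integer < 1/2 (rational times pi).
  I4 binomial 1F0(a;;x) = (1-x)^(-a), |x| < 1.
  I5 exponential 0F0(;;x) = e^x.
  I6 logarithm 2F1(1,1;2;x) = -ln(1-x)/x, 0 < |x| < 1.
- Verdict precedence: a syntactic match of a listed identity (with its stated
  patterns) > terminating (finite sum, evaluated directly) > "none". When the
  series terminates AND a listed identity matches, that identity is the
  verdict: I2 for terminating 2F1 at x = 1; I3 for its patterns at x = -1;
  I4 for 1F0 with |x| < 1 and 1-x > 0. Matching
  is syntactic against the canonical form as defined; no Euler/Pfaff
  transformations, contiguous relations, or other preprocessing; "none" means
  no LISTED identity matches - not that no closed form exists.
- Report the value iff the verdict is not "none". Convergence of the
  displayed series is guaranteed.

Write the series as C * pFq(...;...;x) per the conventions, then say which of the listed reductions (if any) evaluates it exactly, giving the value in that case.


With C = \frac{7}{9}: the canonical form is 2F1(-2, \frac{7}{8}; -\frac{4}{5}; 9). Verdict: terminating (-2 upstairs). 3 nonzero terms in all; added directly. Sum: -\frac{1451303}{2304}.

Structural cue: with t_0 = \frac{7}{9}, striking the common factor k^2 + 1 reduces the term (C = 7/9, x = 9).
Step ratio: r(k) = 9 * (k-2) (k+\frac{7}{8}) / [(k-\frac{4}{5}) (k+1)] - rational in k, leading ratio 9; with t_0 = \frac{7}{9}, classification follows.


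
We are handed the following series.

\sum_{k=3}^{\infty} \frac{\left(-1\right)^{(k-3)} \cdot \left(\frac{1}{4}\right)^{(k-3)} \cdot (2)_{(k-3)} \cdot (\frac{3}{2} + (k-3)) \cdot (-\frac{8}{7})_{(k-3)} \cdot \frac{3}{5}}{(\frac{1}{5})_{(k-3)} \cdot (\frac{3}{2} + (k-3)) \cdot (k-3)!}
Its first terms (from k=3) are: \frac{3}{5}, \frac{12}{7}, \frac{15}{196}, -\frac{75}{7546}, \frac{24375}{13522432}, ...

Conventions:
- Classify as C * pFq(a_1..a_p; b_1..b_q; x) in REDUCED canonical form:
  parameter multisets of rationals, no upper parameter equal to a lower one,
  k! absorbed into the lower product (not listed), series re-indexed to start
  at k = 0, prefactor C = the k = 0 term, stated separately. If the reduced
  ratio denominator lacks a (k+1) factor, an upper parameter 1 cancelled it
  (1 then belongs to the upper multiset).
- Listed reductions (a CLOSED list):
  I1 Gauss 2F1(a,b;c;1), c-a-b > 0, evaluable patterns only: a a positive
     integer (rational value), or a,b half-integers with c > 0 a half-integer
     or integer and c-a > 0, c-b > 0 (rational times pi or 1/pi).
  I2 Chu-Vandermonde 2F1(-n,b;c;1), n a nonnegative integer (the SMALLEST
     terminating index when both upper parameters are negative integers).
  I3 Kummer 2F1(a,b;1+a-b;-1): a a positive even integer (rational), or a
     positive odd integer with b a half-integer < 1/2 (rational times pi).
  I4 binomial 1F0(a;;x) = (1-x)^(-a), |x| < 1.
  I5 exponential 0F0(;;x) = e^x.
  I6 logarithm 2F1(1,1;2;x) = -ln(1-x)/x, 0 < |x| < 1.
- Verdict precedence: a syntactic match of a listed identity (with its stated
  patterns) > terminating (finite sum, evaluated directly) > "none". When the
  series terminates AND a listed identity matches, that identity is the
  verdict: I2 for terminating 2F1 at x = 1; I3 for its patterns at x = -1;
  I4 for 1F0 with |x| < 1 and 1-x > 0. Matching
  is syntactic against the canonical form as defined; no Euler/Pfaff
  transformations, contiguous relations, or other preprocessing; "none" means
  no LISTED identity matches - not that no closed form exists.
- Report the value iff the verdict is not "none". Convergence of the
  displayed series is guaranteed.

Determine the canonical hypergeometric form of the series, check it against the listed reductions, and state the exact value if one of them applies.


Prefactor \frac{3}{5}, argument -\frac{1}{4}: 2F1 with upper {-\frac{8}{7}, 2} over lower {\frac{1}{5}}. Verdict: none. No listed pattern accepts 2F1(-\frac{8}{7}, 2; \frac{1}{5}; -\frac{1}{4}).

Key observation: t_0 = \frac{3}{5} here, and the factor k + 3/2 cancels (top and bottom), leaving C = 3/5, x = -1/4.
Step ratio: r(k) = -\frac{1}{4} * (k-\frac{8}{7}) (k+2) / [(k+\frac{1}{5}) (k+1)] - rational in k, leading ratio -\frac{1}{4}; with t_0 = \frac{3}{5}, classification follows.


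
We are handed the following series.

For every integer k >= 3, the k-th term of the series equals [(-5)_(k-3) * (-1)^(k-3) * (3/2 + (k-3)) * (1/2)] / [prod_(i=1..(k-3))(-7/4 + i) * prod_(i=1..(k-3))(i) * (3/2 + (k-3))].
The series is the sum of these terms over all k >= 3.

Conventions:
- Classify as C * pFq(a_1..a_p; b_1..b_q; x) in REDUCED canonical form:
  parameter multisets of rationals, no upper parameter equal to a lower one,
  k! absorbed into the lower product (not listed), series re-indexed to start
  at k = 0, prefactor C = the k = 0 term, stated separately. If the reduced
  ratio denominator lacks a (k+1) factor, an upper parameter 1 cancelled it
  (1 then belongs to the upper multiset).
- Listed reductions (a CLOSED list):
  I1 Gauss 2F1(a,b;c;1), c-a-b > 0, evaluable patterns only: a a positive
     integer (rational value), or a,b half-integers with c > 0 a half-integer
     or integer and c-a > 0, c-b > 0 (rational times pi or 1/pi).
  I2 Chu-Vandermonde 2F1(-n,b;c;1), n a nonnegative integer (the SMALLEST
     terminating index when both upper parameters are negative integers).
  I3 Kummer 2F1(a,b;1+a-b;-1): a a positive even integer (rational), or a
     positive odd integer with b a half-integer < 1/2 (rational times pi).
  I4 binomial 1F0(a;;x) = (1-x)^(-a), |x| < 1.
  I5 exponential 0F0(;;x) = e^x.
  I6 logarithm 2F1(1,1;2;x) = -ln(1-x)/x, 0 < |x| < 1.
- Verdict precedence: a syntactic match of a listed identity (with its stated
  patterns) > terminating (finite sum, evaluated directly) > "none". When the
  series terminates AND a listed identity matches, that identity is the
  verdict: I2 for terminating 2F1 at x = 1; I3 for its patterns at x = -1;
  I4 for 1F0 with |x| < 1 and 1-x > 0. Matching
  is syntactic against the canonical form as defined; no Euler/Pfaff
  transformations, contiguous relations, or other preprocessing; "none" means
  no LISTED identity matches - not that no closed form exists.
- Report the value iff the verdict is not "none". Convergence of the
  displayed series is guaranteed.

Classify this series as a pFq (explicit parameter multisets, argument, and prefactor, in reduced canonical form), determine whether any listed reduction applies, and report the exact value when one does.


The tell: x = (-1) and the lower running product (C = 1/2) is a rising factorial.
Step ratio: r(k) = (-1) * (k-5) / [(k-3/4) (k+1)] - rational in k, leading ratio (-1); with t_0 = 1/2, classification follows.

This is 1/2 * 1F1(-5; -3/4; -1) in reduced canonical form. Verdict: terminating - no listed pattern fits, but -5 in the upper list cuts the series at k = 5; direct evaluation. Hence: -65363/1170.


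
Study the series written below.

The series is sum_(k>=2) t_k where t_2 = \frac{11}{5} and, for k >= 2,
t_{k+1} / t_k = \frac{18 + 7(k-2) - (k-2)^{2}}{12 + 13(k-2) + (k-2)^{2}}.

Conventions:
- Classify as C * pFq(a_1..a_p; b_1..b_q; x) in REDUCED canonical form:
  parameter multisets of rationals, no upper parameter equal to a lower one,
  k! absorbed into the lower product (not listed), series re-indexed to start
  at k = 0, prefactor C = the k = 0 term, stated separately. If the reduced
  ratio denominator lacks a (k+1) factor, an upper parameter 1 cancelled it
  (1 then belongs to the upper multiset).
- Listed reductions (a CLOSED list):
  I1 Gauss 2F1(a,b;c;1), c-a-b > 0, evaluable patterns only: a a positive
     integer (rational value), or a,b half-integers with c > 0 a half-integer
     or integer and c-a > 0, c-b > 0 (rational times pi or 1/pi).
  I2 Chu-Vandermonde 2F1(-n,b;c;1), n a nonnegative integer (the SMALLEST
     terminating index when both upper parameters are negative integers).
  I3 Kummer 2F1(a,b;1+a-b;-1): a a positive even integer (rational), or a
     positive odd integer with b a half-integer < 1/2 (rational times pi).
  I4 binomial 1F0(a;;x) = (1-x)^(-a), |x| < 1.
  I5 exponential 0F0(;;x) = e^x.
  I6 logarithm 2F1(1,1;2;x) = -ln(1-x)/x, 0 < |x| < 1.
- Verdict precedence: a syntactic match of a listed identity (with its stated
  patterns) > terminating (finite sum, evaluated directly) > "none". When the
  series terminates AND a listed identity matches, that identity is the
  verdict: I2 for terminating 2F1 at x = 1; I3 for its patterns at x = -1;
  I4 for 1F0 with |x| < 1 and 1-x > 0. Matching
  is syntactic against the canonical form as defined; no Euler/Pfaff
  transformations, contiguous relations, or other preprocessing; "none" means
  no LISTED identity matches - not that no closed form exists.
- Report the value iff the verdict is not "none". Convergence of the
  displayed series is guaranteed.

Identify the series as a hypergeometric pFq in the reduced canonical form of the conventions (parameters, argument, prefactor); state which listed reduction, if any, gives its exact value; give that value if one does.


Canonical form: C = \frac{11}{5} times 2F1 with upper {-9, 2}, lower {12}, x = -1. Verdict (x = -1): Kummer's theorem (I3) applies (x = -1; c = 12 equals 1+a-b for upper {-9, 2}: listed pattern). Exact value: \frac{121}{10}.

Structural cue: x = -1 and roots of the ratio polynomials (C = 11/5) are the negated parameters.
Step ratio: r(k) = -1 * (k-9) (k+2) / [(k+12) (k+1)] ; factor over Q: parameters, x = -1, and C = \frac{11}{5}.


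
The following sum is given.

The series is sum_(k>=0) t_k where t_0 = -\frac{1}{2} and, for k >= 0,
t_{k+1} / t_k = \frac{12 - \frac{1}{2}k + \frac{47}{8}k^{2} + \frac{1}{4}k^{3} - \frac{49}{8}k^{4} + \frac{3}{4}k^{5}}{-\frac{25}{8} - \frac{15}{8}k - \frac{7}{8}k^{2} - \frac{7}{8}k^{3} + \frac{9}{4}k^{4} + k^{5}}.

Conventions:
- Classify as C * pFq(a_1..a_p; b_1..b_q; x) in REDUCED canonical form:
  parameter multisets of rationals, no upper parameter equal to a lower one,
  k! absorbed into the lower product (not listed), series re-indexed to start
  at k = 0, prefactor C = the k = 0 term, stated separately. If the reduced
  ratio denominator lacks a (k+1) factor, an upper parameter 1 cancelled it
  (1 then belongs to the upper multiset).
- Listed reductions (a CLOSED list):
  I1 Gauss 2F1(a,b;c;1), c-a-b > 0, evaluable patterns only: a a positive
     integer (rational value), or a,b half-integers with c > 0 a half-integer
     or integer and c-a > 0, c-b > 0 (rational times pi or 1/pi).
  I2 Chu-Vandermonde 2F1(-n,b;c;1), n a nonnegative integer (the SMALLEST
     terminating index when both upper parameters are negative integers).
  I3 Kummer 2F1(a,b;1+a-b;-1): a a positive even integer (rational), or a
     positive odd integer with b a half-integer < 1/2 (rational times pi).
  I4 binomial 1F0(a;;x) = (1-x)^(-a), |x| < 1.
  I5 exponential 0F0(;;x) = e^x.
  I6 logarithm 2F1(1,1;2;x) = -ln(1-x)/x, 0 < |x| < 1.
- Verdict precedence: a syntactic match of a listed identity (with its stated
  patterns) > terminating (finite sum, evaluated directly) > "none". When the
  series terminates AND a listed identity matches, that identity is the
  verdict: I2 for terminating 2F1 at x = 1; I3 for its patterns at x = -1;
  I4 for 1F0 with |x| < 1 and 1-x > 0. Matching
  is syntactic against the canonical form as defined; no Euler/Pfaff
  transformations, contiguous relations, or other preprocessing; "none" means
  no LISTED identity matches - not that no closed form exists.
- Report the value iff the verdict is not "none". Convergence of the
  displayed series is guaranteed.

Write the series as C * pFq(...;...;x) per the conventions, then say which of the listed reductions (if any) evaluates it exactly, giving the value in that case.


With C = -\frac{1}{2}: the canonical form is 3F2(-8, -\frac{3}{2}, \frac{4}{3}; -\frac{5}{4}, \frac{5}{2}; \frac{3}{4}). Verdict: terminating at k = 8: the factor (-8)_k kills every later term; summing the 9 survivors is exact. Sum: -\frac{117123407}{48541086}.

Key observation: from the first term -\frac{1}{2}: cancel k^2 + 1 from the displayed ratio first; then C = -1/2.
Step ratio: r(k) = \frac{3}{4} * (k-8) (k-\frac{3}{2}) (k+\frac{4}{3}) / [(k-\frac{5}{4}) (k+\frac{5}{2}) (k+1)] ; factor over Q: parameters, x = \frac{3}{4}, and C = -\frac{1}{2}.


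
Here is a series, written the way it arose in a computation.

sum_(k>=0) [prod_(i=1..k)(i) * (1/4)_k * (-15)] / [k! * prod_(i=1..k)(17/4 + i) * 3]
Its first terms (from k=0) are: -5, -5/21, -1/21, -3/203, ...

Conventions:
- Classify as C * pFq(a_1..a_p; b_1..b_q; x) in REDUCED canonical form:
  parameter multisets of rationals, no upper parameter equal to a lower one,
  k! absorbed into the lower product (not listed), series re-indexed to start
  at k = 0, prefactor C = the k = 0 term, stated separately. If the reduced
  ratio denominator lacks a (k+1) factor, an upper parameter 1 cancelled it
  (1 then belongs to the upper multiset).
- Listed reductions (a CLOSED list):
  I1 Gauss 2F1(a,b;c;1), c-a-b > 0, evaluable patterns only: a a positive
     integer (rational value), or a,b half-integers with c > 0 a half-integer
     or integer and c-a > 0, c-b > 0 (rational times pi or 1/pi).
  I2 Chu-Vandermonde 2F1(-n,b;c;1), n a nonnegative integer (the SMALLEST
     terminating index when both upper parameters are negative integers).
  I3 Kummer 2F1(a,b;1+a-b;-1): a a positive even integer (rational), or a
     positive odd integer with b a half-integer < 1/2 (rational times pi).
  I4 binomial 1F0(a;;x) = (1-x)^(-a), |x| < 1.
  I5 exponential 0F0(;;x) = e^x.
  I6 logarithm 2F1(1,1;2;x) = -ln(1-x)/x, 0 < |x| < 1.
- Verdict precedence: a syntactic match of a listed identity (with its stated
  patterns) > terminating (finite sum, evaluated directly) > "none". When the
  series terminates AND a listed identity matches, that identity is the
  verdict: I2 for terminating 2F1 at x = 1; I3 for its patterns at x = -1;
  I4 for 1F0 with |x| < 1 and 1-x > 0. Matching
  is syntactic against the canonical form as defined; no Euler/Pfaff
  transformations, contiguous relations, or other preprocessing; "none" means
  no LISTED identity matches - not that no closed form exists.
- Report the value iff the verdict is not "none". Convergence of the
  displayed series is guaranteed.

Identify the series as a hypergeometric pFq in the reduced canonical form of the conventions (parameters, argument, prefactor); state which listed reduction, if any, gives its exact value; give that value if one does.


Structural cue: x = 1 and the constant factors (C = -5) combine into one prefactor.
Ratio: r(k) = 1 * (k+1/4) (k+1) / [(k+21/4) (k+1)] - rational in k. x = 1; t_0 = -5; negate the roots.

Classification (C = -5): 2F1 with upper {1/4, 1}, lower {21/4}, argument x = 1. Verdict: this is Gauss's theorem (I1) (x = 1: the Gamma ratio telescopes since c-a-b = 4 > 0 and a = 1 in Z>0). Its exact value is -85/16.


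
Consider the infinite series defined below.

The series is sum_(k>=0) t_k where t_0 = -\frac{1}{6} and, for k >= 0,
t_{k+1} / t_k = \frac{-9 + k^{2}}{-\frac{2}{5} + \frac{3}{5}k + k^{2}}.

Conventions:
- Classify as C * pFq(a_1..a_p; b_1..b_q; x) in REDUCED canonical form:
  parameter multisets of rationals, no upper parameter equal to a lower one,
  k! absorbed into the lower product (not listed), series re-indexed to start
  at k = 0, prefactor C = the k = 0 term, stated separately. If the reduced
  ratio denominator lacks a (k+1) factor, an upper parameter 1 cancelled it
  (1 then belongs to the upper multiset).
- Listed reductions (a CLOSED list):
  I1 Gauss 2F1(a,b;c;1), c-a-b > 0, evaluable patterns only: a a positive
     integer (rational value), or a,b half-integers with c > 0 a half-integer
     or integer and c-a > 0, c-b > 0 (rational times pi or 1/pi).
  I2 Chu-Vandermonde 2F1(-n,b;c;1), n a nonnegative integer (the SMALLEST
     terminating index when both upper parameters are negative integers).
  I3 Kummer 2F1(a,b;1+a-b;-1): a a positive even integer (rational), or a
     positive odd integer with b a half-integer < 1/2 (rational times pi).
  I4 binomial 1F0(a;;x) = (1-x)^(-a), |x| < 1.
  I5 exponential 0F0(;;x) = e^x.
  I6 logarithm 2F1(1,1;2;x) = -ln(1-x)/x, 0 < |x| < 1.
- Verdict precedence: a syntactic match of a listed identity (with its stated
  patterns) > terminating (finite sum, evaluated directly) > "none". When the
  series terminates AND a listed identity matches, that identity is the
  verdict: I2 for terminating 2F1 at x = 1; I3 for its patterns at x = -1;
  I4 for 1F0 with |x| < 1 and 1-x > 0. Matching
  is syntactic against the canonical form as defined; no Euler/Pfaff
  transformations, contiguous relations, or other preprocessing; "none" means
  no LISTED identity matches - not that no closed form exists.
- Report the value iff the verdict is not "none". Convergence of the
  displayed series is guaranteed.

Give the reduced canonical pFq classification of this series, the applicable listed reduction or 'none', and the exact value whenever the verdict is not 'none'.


Structural cue: x = 1 and the expanded ratio factors over Q; prefactor -1/6, roots give parameters.
Adjacent-term ratio: r(k) = 1 * (k-3) (k+3) / [(k-\frac{2}{5}) (k+1)] - rational in k, leading ratio 1; with t_0 = -\frac{1}{6}, classification follows.

Classification (C = -\frac{1}{6}): 2F1 with upper {-3, 3}, lower {-\frac{2}{5}}, argument x = 1. Verdict: Vandermonde's identity (I2) matches (terminating 2F1 at x = 1 with n = 3, b = 3, c = -\frac{2}{5}). Value: -\frac{119}{24}.


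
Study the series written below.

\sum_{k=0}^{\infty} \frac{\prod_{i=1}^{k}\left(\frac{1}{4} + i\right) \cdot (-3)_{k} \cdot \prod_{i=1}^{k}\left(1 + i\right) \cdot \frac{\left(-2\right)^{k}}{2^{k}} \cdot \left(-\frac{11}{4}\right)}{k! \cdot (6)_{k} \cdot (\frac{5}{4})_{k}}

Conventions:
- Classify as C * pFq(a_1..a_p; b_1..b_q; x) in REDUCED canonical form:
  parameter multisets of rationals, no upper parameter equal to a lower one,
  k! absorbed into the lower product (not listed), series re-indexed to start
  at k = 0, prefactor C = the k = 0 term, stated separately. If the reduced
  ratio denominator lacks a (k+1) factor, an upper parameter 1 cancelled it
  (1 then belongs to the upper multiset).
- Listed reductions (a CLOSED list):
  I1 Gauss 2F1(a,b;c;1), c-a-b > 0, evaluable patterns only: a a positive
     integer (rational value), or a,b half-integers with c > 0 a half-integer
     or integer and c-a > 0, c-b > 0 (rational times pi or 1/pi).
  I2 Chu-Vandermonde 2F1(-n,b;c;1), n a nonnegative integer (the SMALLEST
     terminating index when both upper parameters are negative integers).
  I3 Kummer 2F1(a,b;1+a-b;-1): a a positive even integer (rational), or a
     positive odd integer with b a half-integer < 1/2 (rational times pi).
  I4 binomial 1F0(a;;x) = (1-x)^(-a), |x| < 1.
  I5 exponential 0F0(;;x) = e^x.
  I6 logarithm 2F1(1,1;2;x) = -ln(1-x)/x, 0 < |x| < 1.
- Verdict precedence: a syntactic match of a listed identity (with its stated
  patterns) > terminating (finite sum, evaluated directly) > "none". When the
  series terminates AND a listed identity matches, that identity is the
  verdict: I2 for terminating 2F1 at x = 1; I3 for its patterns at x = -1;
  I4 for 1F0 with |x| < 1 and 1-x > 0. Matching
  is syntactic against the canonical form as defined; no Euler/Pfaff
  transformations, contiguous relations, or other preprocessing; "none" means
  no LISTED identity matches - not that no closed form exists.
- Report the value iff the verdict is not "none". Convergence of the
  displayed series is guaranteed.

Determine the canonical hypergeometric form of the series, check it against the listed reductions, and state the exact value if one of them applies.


First insight: t_0 being -\frac{11}{4}, the parameter 5/4 appears in both the upper and lower lists and cancels.
Adjacent-term ratio: r(k) = -1 * (k-3) (k+2) / [(k+6) (k+1)] - rational in k. x = -1; t_0 = -\frac{11}{4}; negate the roots.

x = -1 here; the reduced form reads 2F1, upper {-3, 2}, lower {6}, C = -\frac{11}{4}. Verdict at x = -1: the Kummer evaluation I3 matches (x = -1; c = 6 equals 1+a-b for upper {-3, 2}: listed pattern). Its exact value is -\frac{55}{8}.
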